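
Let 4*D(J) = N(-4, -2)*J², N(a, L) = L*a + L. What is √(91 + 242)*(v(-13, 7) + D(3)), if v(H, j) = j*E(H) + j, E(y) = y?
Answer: -423*√37/2 ≈ -1286.5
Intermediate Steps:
N(a, L) = L + L*a
v(H, j) = j + H*j (v(H, j) = j*H + j = H*j + j = j + H*j)
D(J) = 3*J²/2 (D(J) = ((-2*(1 - 4))*J²)/4 = ((-2*(-3))*J²)/4 = (6*J²)/4 = 3*J²/2)
√(91 + 242)*(v(-13, 7) + D(3)) = √(91 + 242)*(7*(1 - 13) + (3/2)*3²) = √333*(7*(-12) + (3/2)*9) = (3*√37)*(-84 + 27/2) = (3*√37)*(-141/2) = -423*√37/2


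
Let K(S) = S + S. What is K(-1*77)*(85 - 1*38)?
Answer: -7238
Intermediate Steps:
K(S) = 2*S
K(-1*77)*(85 - 1*38) = (2*(-1*77))*(85 - 1*38) = (2*(-77))*(85 - 38) = -154*47 = -7238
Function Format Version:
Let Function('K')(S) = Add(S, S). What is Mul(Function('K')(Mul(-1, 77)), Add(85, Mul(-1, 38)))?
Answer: -7238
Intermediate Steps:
Function('K')(S) = Mul(2, S)
Mul(Function('K')(Mul(-1, 77)), Add(85, Mul(-1, 38))) = Mul(Mul(2, Mul(-1, 77)), Add(85, Mul(-1, 38))) = Mul(Mul(2, -77), Add(85, -38)) = Mul(-154, 47) = -7238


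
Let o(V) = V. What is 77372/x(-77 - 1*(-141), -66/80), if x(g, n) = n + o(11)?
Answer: 3094880/407 ≈ 7604.1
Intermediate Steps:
x(g, n) = 11 + n (x(g, n) = n + 11 = 11 + n)
77372/x(-77 - 1*(-141), -66/80) = 77372/(11 - 66/80) = 77372/(11 - 66*1/80) = 77372/(11 - 33/40) = 77372/(407/40) = 77372*(40/407) = 3094880/407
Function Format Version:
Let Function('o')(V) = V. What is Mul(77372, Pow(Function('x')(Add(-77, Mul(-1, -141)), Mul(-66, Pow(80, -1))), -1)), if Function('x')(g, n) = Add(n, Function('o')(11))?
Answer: Rational(3094880, 407) ≈ 7604.1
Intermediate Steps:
Function('x')(g, n) = Add(11, n) (Function('x')(g, n) = Add(n, 11) = Add(11, n))
Mul(77372, Pow(Function('x')(Add(-77, Mul(-1, -141)), Mul(-66, Pow(80, -1))), -1)) = Mul(77372, Pow(Add(11, Mul(-66, Pow(80, -1))), -1)) = Mul(77372, Pow(Add(11, Mul(-66, Rational(1, 80))), -1)) = Mul(77372, Pow(Add(11, Rational(-33, 40)), -1)) = Mul(77372, Pow(Rational(407, 40), -1)) = Mul(77372, Rational(40, 407)) = Rational(3094880, 407)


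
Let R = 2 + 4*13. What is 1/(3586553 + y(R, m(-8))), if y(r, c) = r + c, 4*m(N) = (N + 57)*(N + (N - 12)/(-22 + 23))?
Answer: 1/3586264 ≈ 2.7884e-7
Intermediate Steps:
R = 54 (R = 2 + 52 = 54)
m(N) = (-12 + 2*N)*(57 + N)/4 (m(N) = ((N + 57)*(N + (N - 12)/(-22 + 23)))/4 = ((57 + N)*(N + (-12 + N)/1))/4 = ((57 + N)*(N + (-12 + N)*1))/4 = ((57 + N)*(N + (-12 + N)))/4 = ((57 + N)*(-12 + 2*N))/4 = ((-12 + 2*N)*(57 + N))/4 = (-12 + 2*N)*(57 + N)/4)
y(r, c) = c + r
1/(3586553 + y(R, m(-8))) = 1/(3586553 + ((-171 + (1/2)*(-8)**2 + (51/2)*(-8)) + 54)) = 1/(3586553 + ((-171 + (1/2)*64 - 204) + 54)) = 1/(3586553 + ((-171 + 32 - 204) + 54)) = 1/(3586553 + (-343 + 54)) = 1/(3586553 - 289) = 1/3586264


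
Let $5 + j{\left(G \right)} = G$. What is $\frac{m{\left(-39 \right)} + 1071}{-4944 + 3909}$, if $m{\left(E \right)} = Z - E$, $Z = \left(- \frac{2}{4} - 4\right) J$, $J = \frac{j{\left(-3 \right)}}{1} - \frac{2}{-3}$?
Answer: $- \frac{127}{115} \approx -1.1043$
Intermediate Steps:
$j{\left(G \right)} = -5 + G$
$J = - \frac{22}{3}$ ($J = \frac{-5 - 3}{1} - \frac{2}{-3} = \left(-8\right) 1 - - \frac{2}{3} = -8 + \frac{2}{3} = - \frac{22}{3} \approx -7.3333$)
$Z = 33$ ($Z = \left(- \frac{2}{4} - 4\right) \left(- \frac{22}{3}\right) = \left(\left(-2\right) \frac{1}{4} - 4\right) \left(- \frac{22}{3}\right) = \left(- \frac{1}{2} - 4\right) \left(- \frac{22}{3}\right) = \left(- \frac{9}{2}\right) \left(- \frac{22}{3}\right) = 33$)
$m{\left(E \right)} = 33 - E$
$\frac{m{\left(-39 \right)} + 1071}{-4944 + 3909} = \frac{\left(33 - -39\right) + 1071}{-4944 + 3909} = \frac{\left(33 + 39\right) + 1071}{-1035} = \left(72 + 1071\right) \left(- \frac{1}{1035}\right) = 1143 \left(- \frac{1}{1035}\right) = - \frac{127}{115}$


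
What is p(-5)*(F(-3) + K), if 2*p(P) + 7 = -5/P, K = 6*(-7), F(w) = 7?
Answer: 105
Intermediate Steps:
K = -42
p(P) = -7/2 - 5/(2*P) (p(P) = -7/2 + (-5/P)/2 = -7/2 - 5/(2*P))
p(-5)*(F(-3) + K) = ((½)*(-5 - 7*(-5))/(-5))*(7 - 42) = ((½)*(-⅕)*(-5 + 35))*(-35) = ((½)*(-⅕)*30)*(-35) = -3*(-35) = 105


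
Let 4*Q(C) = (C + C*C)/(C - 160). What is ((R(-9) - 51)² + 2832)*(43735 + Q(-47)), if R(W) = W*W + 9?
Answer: 1142202533/6 ≈ 1.9037e+8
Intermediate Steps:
R(W) = 9 + W² (R(W) = W² + 9 = 9 + W²)
Q(C) = (C + C²)/(4*(-160 + C)) (Q(C) = ((C + C*C)/(C - 160))/4 = ((C + C²)/(-160 + C))/4 = (C + C²)/(4*(-160 + C)))
((R(-9) - 51)² + 2832)*(43735 + Q(-47)) = (((9 + (-9)²) - 51)² + 2832)*(43735 + (¼)*(-47)*(1 - 47)/(-160 - 47)) = (((9 + 81) - 51)² + 2832)*(43735 + (¼)*(-47)*(-46)/(-207)) = ((90 - 51)² + 2832)*(43735 + (¼)*(-47)*(-1/207)*(-46)) = (39² + 2832)*(43735 - 47/18) = (1521 + 2832)*(787183/18) = 4353*(787183/18) = 1142202533/6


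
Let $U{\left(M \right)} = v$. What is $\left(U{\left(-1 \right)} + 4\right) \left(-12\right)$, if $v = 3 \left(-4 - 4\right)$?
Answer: $240$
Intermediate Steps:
$v = -24$ ($v = 3 \left(-8\right) = -24$)
$U{\left(M \right)} = -24$
$\left(U{\left(-1 \right)} + 4\right) \left(-12\right) = \left(-24 + 4\right) \left(-12\right) = \left(-20\right) \left(-12\right) = 240$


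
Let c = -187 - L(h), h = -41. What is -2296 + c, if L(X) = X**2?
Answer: -4164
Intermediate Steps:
c = -1868 (c = -187 - 1*(-41)**2 = -187 - 1*1681 = -187 - 1681 = -1868)
-2296 + c = -2296 - 1868 = -4164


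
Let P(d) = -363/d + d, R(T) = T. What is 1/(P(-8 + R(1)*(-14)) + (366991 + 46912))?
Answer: 2/827795 ≈ 2.4161e-6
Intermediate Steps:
P(d) = d - 363/d
1/(P(-8 + R(1)*(-14)) + (366991 + 46912)) = 1/(((-8 + 1*(-14)) - 363/(-8 + 1*(-14))) + (366991 + 46912)) = 1/(((-8 - 14) - 363/(-8 - 14)) + 413903) = 1/((-22 - 363/(-22)) + 413903) = 1/((-22 - 363*(-1/22)) + 413903) = 1/((-22 + 33/2) + 413903) = 1/(-11/2 + 413903) = 1/(827795/2) = 2/827795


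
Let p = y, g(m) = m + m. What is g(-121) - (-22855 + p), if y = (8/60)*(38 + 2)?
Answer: 67823/3 ≈ 22608.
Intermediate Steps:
g(m) = 2*m
y = 16/3 (y = (8*(1/60))*40 = (2/15)*40 = 16/3 ≈ 5.3333)
p = 16/3 ≈ 5.3333
g(-121) - (-22855 + p) = 2*(-121) - (-22855 + 16/3) = -242 - 1*(-68549/3) = -242 + 68549/3 = 67823/3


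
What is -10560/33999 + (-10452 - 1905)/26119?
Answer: -231980761/296006627 ≈ -0.78370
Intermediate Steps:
-10560/33999 + (-10452 - 1905)/26119 = -10560*1/33999 - 12357*1/26119 = -3520/11333 - 12357/26119 = -231980761/296006627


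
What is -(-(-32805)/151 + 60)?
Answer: -41865/151 ≈ -277.25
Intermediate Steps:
-(-(-32805)/151 + 60) = -(-135*(-243/151) + 60) = -(32805/151 + 60) = -1*41865/151 = -41865/151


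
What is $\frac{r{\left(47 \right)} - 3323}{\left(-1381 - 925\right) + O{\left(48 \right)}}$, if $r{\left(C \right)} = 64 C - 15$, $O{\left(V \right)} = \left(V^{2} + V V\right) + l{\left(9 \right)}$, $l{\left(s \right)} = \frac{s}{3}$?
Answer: $- \frac{66}{461} \approx -0.14317$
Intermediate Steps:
$l{\left(s \right)} = \frac{s}{3}$ ($l{\left(s \right)} = s \frac{1}{3} = \frac{s}{3}$)
$O{\left(V \right)} = 3 + 2 V^{2}$ ($O{\left(V \right)} = \left(V^{2} + V V\right) + \frac{1}{3} \cdot 9 = \left(V^{2} + V^{2}\right) + 3 = 2 V^{2} + 3 = 3 + 2 V^{2}$)
$r{\left(C \right)} = -15 + 64 C$
$\frac{r{\left(47 \right)} - 3323}{\left(-1381 - 925\right) + O{\left(48 \right)}} = \frac{\left(-15 + 64 \cdot 47\right) - 3323}{\left(-1381 - 925\right) + \left(3 + 2 \cdot 48^{2}\right)} = \frac{\left(-15 + 3008\right) - 3323}{-2306 + \left(3 + 2 \cdot 2304\right)} = \frac{2993 - 3323}{-2306 + \left(3 + 4608\right)} = - \frac{330}{-2306 + 4611} = - \frac{330}{2305} = \left(-330\right) \frac{1}{2305} = - \frac{66}{461}$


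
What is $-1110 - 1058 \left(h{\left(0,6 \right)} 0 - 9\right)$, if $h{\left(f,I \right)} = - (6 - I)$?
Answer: $8412$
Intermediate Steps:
$h{\left(f,I \right)} = -6 + I$
$-1110 - 1058 \left(h{\left(0,6 \right)} 0 - 9\right) = -1110 - 1058 \left(\left(-6 + 6\right) 0 - 9\right) = -1110 - 1058 \left(0 \cdot 0 - 9\right) = -1110 - 1058 \left(0 - 9\right) = -1110 - -9522 = -1110 + 9522 = 8412$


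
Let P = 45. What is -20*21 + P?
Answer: -375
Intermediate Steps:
-20*21 + P = -20*21 + 45 = -420 + 45 = -375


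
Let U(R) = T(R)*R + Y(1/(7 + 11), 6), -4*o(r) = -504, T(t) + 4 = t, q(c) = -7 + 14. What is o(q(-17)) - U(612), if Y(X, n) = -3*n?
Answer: -371952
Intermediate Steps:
q(c) = 7
T(t) = -4 + t
o(r) = 126 (o(r) = -1/4*(-504) = 126)
U(R) = -18 + R*(-4 + R) (U(R) = (-4 + R)*R - 3*6 = R*(-4 + R) - 18 = -18 + R*(-4 + R))
o(q(-17)) - U(612) = 126 - (-18 + 612*(-4 + 612)) = 126 - (-18 + 612*608) = 126 - (-18 + 372096) = 126 - 1*372078 = 126 - 372078 = -371952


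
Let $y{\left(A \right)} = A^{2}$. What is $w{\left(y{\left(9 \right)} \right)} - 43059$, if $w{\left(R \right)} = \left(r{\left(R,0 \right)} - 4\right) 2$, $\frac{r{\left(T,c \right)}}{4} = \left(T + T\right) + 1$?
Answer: $-41763$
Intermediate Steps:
$r{\left(T,c \right)} = 4 + 8 T$ ($r{\left(T,c \right)} = 4 \left(\left(T + T\right) + 1\right) = 4 \left(2 T + 1\right) = 4 \left(1 + 2 T\right) = 4 + 8 T$)
$w{\left(R \right)} = 16 R$ ($w{\left(R \right)} = \left(\left(4 + 8 R\right) - 4\right) 2 = 8 R 2 = 16 R$)
$w{\left(y{\left(9 \right)} \right)} - 43059 = 16 \cdot 9^{2} - 43059 = 16 \cdot 81 - 43059 = 1296 - 43059 = -41763$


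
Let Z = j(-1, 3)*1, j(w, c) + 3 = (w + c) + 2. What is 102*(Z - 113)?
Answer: -11424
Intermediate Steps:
j(w, c) = -1 + c + w (j(w, c) = -3 + ((w + c) + 2) = -3 + ((c + w) + 2) = -3 + (2 + c + w) = -1 + c + w)
Z = 1 (Z = (-1 + 3 - 1)*1 = 1*1 = 1)
102*(Z - 113) = 102*(1 - 113) = 102*(-112) = -11424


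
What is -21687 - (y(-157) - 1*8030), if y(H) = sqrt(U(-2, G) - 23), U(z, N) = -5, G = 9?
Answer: -13657 - 2*I*sqrt(7) ≈ -13657.0 - 5.2915*I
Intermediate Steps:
y(H) = 2*I*sqrt(7) (y(H) = sqrt(-5 - 23) = sqrt(-28) = 2*I*sqrt(7))
-21687 - (y(-157) - 1*8030) = -21687 - (2*I*sqrt(7) - 1*8030) = -21687 - (2*I*sqrt(7) - 8030) = -21687 - (-8030 + 2*I*sqrt(7)) = -21687 + (8030 - 2*I*sqrt(7)) = -13657 - 2*I*sqrt(7)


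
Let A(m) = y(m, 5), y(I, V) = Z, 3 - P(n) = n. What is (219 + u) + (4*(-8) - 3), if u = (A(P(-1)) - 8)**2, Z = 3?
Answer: 209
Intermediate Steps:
P(n) = 3 - n
y(I, V) = 3
A(m) = 3
u = 25 (u = (3 - 8)**2 = (-5)**2 = 25)
(219 + u) + (4*(-8) - 3) = (219 + 25) + (4*(-8) - 3) = 244 + (-32 - 3) = 244 - 35 = 209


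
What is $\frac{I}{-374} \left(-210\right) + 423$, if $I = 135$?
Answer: $\frac{93276}{187} \approx 498.8$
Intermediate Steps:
$\frac{I}{-374} \left(-210\right) + 423 = \frac{135}{-374} \left(-210\right) + 423 = 135 \left(- \frac{1}{374}\right) \left(-210\right) + 423 = \left(- \frac{135}{374}\right) \left(-210\right) + 423 = \frac{14175}{187} + 423 = \frac{93276}{187}$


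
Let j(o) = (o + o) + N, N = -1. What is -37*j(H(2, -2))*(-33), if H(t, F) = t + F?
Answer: -1221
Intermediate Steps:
H(t, F) = F + t
j(o) = -1 + 2*o (j(o) = (o + o) - 1 = 2*o - 1 = -1 + 2*o)
-37*j(H(2, -2))*(-33) = -37*(-1 + 2*(-2 + 2))*(-33) = -37*(-1 + 2*0)*(-33) = -37*(-1 + 0)*(-33) = -37*(-1)*(-33) = 37*(-33) = -1221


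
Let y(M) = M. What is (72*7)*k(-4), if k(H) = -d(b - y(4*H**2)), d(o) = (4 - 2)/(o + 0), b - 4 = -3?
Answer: 16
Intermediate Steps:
b = 1 (b = 4 - 3 = 1)
d(o) = 2/o
k(H) = -2/(1 - 4*H**2)
(72*7)*k(-4) = (72*7)*(2/(-1 + 4*(-4)**2)) = 504*(2/(-1 + 4*16)) = 504*(2/(-1 + 64)) = 504*(2/63) = 16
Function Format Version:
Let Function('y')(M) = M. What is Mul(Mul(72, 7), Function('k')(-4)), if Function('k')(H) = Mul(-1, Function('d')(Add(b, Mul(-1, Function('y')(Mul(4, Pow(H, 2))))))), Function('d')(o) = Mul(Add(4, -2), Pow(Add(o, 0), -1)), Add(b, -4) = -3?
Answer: 16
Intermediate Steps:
b = 1 (b = Add(4, -3) = 1)
Function('d')(o) = Mul(2, Pow(o, -1))
Function('k')(H) = Mul(-2, Pow(Add(1, Mul(-4, Pow(H, 2))), -1)) (Function('k')(H) = Mul(-1, Mul(2, Pow(Add(1, Mul(-1, Mul(4, Pow(H, 2)))), -1))) = Mul(-1, Mul(2, Pow(Add(1, Mul(-4, Pow(H, 2))), -1))) = Mul(-2, Pow(Add(1, Mul(-4, Pow(H, 2))), -1)))
Mul(Mul(72, 7), Function('k')(-4)) = Mul(Mul(72, 7), Mul(2, Pow(Add(-1, Mul(4, Pow(-4, 2))), -1))) = Mul(504, Mul(2, Pow(Add(-1, Mul(4, 16)), -1))) = Mul(504, Mul(2, Pow(Add(-1, 64), -1))) = Mul(504, Mul(2, Pow(63, -1))) = Mul(504, Mul(2, Rational(1, 63))) = Mul(504, Rational(2, 63)) = 16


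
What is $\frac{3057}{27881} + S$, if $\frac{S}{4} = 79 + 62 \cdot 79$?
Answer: $\frac{555058005}{27881} \approx 19908.0$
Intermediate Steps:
$S = 19908$ ($S = 4 \left(79 + 62 \cdot 79\right) = 4 \left(79 + 4898\right) = 4 \cdot 4977 = 19908$)
$\frac{3057}{27881} + S = \frac{3057}{27881} + 19908 = \frac{555058005}{27881}$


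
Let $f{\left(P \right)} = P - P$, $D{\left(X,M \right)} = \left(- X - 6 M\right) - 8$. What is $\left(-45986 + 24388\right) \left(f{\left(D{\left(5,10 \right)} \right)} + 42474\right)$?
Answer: $-917353452$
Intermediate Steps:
$D{\left(X,M \right)} = -8 - X - 6 M$
$f{\left(P \right)} = 0$
$\left(-45986 + 24388\right) \left(f{\left(D{\left(5,10 \right)} \right)} + 42474\right) = \left(-45986 + 24388\right) \left(0 + 42474\right) = \left(-21598\right) 42474 = -917353452$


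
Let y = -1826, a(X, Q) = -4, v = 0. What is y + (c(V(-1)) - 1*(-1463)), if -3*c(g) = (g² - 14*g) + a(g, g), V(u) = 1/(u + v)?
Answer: -1100/3 ≈ -366.67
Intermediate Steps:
V(u) = 1/u (V(u) = 1/(u + 0) = 1/u)
c(g) = 4/3 - g²/3 + 14*g/3 (c(g) = -((g² - 14*g) - 4)/3 = -(-4 + g² - 14*g)/3 = 4/3 - g²/3 + 14*g/3)
y + (c(V(-1)) - 1*(-1463)) = -1826 + ((4/3 - (1/(-1))²/3 + (14/3)/(-1)) - 1*(-1463)) = -1826 + ((4/3 - ⅓*(-1)² + (14/3)*(-1)) + 1463) = -1826 + ((4/3 - ⅓*1 - 14/3) + 1463) = -1826 + ((4/3 - ⅓ - 14/3) + 1463) = -1826 + (-11/3 + 1463) = -1826 + 4378/3 = -1100/3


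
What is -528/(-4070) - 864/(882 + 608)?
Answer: -12408/27565 ≈ -0.45014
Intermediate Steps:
-528/(-4070) - 864/(882 + 608) = -528*(-1/4070) - 864/1490 = 24/185 - 864*1/1490 = 24/185 - 432/745 = -12408/27565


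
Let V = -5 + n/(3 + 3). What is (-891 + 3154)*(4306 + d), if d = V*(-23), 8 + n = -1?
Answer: 20165593/2 ≈ 1.0083e+7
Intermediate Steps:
n = -9 (n = -8 - 1 = -9)
V = -13/2 (V = -5 - 9/(3 + 3) = -5 - 9/6 = -5 - 9*⅙ = -5 - 3/2 = -13/2 ≈ -6.5000)
d = 299/2 (d = -13/2*(-23) = 299/2 ≈ 149.50)
(-891 + 3154)*(4306 + d) = (-891 + 3154)*(4306 + 299/2) = 2263*(8911/2) = 20165593/2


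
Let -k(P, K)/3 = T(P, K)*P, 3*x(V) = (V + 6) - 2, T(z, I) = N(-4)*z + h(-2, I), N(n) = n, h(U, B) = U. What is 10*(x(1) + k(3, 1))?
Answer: 3830/3 ≈ 1276.7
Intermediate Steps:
T(z, I) = -2 - 4*z (T(z, I) = -4*z - 2 = -2 - 4*z)
x(V) = 4/3 + V/3 (x(V) = ((V + 6) - 2)/3 = ((6 + V) - 2)/3 = (4 + V)/3 = 4/3 + V/3)
k(P, K) = -3*P*(-2 - 4*P) (k(P, K) = -3*(-2 - 4*P)*P = -3*P*(-2 - 4*P))
10*(x(1) + k(3, 1)) = 10*((4/3 + (1/3)*1) + 6*3*(1 + 2*3)) = 10*((4/3 + 1/3) + 6*3*(1 + 6)) = 10*(5/3 + 6*3*7) = 10*(5/3 + 126) = 10*(383/3) = 3830/3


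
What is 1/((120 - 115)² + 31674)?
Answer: 1/31699 ≈ 3.1547e-5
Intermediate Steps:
1/((120 - 115)² + 31674) = 1/(5² + 31674) = 1/(25 + 31674) = 1/31699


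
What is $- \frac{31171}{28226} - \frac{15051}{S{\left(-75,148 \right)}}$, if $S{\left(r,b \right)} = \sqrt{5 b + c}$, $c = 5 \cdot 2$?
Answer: $- \frac{31171}{28226} - \frac{5017 \sqrt{30}}{50} \approx -550.69$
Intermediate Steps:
$c = 10$
$S{\left(r,b \right)} = \sqrt{10 + 5 b}$ ($S{\left(r,b \right)} = \sqrt{5 b + 10} = \sqrt{10 + 5 b}$)
$- \frac{31171}{28226} - \frac{15051}{S{\left(-75,148 \right)}} = - \frac{31171}{28226} - \frac{15051}{\sqrt{10 + 5 \cdot 148}} = \left(-31171\right) \frac{1}{28226} - \frac{15051}{\sqrt{10 + 740}} = - \frac{31171}{28226} - \frac{15051}{\sqrt{750}} = - \frac{31171}{28226} - \frac{15051}{5 \sqrt{30}} = - \frac{31171}{28226} - 15051 \frac{\sqrt{30}}{150} = - \frac{31171}{28226} - \frac{5017 \sqrt{30}}{50}$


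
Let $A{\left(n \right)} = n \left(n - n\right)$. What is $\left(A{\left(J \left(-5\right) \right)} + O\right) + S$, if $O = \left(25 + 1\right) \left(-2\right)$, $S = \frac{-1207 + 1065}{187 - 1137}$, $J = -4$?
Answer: $- \frac{24629}{475} \approx -51.851$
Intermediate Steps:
$S = \frac{71}{475}$ ($S = - \frac{142}{-950} = \left(-142\right) \left(- \frac{1}{950}\right) = \frac{71}{475} \approx 0.14947$)
$O = -52$ ($O = 26 \left(-2\right) = -52$)
$A{\left(n \right)} = 0$ ($A{\left(n \right)} = n 0 = 0$)
$\left(A{\left(J \left(-5\right) \right)} + O\right) + S = \left(0 - 52\right) + \frac{71}{475} = -52 + \frac{71}{475} = - \frac{24629}{475}$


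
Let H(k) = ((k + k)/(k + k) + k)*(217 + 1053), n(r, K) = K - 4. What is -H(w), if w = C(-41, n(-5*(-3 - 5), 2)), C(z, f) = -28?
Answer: 34290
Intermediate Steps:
n(r, K) = -4 + K
w = -28
H(k) = 1270 + 1270*k (H(k) = ((2*k)/((2*k)) + k)*1270 = ((2*k)*(1/(2*k)) + k)*1270 = (1 + k)*1270 = 1270 + 1270*k)
-H(w) = -(1270 + 1270*(-28)) = -(1270 - 35560) = -1*(-34290) = 34290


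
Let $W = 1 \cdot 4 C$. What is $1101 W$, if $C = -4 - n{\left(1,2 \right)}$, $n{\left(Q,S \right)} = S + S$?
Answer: $-35232$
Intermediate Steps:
$n{\left(Q,S \right)} = 2 S$
$C = -8$ ($C = -4 - 2 \cdot 2 = -4 - 4 = -8$)
$W = -32$ ($W = 1 \cdot 4 \left(-8\right) = 4 \left(-8\right) = -32$)
$1101 W = 1101 \left(-32\right) = -35232$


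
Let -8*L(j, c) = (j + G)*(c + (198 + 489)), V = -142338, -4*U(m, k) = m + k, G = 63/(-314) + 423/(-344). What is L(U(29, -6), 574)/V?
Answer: -69858139/8785589376 ≈ -0.0079514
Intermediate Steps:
G = -77247/54008 (G = 63*(-1/314) + 423*(-1/344) = -63/314 - 423/344 = -77247/54008 ≈ -1.4303)
U(m, k) = -k/4 - m/4 (U(m, k) = -(m + k)/4 = -(k + m)/4 = -k/4 - m/4)
L(j, c) = -(687 + c)*(-77247/54008 + j)/8 (L(j, c) = -(j - 77247/54008)*(c + (198 + 489))/8 = -(-77247/54008 + j)*(c + 687)/8 = -(-77247/54008 + j)*(687 + c)/8 = -(687 + c)*(-77247/54008 + j)/8)
L(U(29, -6), 574)/V = (53068689/432064 - 687*(-¼*(-6) - ¼*29)/8 + (77247/432064)*574 - ⅛*574*(-¼*(-6) - ¼*29))/(-142338) = (53068689/432064 - 687*(3/2 - 29/4)/8 + 22169889/216032 - ⅛*574*(3/2 - 29/4))*(-1/142338) = (53068689/432064 - 687/8*(-23/4) + 22169889/216032 - ⅛*574*(-23/4))*(-1/142338) = (53068689/432064 + 15801/32 + 22169889/216032 + 6601/16)*(-1/142338) = (489006973/432064)*(-1/142338) = -69858139/8785589376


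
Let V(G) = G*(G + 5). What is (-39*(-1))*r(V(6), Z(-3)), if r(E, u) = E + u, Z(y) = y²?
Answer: 2925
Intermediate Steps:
V(G) = G*(5 + G)
(-39*(-1))*r(V(6), Z(-3)) = (-39*(-1))*(6*(5 + 6) + (-3)²) = 39*(6*11 + 9) = 39*(66 + 9) = 39*75 = 2925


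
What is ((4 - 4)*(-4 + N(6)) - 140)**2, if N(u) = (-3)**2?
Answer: 19600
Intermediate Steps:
N(u) = 9
((4 - 4)*(-4 + N(6)) - 140)**2 = ((4 - 4)*(-4 + 9) - 140)**2 = (0*5 - 140)**2 = (0 - 140)**2 = (-140)**2 = 19600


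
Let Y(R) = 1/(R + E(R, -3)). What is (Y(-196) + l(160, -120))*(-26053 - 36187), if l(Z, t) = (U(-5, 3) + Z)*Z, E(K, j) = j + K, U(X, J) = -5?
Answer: -121940595552/79 ≈ -1.5436e+9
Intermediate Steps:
E(K, j) = K + j
Y(R) = 1/(-3 + 2*R) (Y(R) = 1/(R + (R - 3)) = 1/(R + (-3 + R)) = 1/(-3 + 2*R))
l(Z, t) = Z*(-5 + Z) (l(Z, t) = (-5 + Z)*Z = Z*(-5 + Z))
(Y(-196) + l(160, -120))*(-26053 - 36187) = (1/(-3 + 2*(-196)) + 160*(-5 + 160))*(-26053 - 36187) = (1/(-3 - 392) + 160*155)*(-62240) = (1/(-395) + 24800)*(-62240) = (-1/395 + 24800)*(-62240) = (9795999/395)*(-62240) = -121940595552/79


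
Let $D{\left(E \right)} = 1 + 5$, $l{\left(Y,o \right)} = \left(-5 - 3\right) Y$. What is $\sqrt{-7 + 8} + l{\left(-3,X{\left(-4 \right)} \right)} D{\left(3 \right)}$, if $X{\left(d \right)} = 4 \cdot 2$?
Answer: $145$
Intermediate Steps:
$X{\left(d \right)} = 8$
$l{\left(Y,o \right)} = - 8 Y$
$D{\left(E \right)} = 6$
$\sqrt{-7 + 8} + l{\left(-3,X{\left(-4 \right)} \right)} D{\left(3 \right)} = \sqrt{-7 + 8} + \left(-8\right) \left(-3\right) 6 = \sqrt{1} + 24 \cdot 6 = 1 + 144 = 145$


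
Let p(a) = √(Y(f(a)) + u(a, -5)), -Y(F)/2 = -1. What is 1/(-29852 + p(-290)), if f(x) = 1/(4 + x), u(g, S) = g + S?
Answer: -29852/891142197 - I*√293/891142197 ≈ -3.3499e-5 - 1.9208e-8*I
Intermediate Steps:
u(g, S) = S + g
Y(F) = 2 (Y(F) = -2*(-1) = 2)
p(a) = √(-3 + a) (p(a) = √(2 + (-5 + a)) = √(-3 + a))
1/(-29852 + p(-290)) = 1/(-29852 + √(-3 - 290)) = 1/(-29852 + √(-293)) = 1/(-29852 + I*√293)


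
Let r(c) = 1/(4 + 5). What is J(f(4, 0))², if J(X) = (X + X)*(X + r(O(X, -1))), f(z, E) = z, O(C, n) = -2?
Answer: 87616/81 ≈ 1081.7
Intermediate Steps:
r(c) = ⅑ (r(c) = 1/9 = ⅑)
J(X) = 2*X*(⅑ + X) (J(X) = (X + X)*(X + ⅑) = (2*X)*(⅑ + X) = 2*X*(⅑ + X))
J(f(4, 0))² = ((2/9)*4*(1 + 9*4))² = ((2/9)*4*(1 + 36))² = ((2/9)*4*37)² = (296/9)² = 87616/81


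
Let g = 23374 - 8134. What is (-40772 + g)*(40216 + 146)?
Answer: -1030522584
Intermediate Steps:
g = 15240
(-40772 + g)*(40216 + 146) = (-40772 + 15240)*(40216 + 146) = -25532*40362 = -1030522584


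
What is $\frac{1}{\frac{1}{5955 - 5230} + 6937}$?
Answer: $\frac{725}{5029326} \approx 0.00014415$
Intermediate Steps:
$\frac{1}{\frac{1}{5955 - 5230} + 6937} = \frac{1}{\frac{1}{725} + 6937} = \frac{1}{\frac{5029326}{725}} = \frac{725}{5029326}$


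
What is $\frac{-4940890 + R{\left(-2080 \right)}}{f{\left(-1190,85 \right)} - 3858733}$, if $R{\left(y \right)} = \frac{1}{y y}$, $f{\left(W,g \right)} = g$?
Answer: $\frac{7125422165333}{5564684902400} \approx 1.2805$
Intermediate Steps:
$R{\left(y \right)} = \frac{1}{y^{2}}$
$\frac{-4940890 + R{\left(-2080 \right)}}{f{\left(-1190,85 \right)} - 3858733} = \frac{-4940890 + \frac{1}{4326400}}{85 - 3858733} = \frac{-4940890 + \frac{1}{4326400}}{-3858648} = \left(- \frac{21376266495999}{4326400}\right) \left(- \frac{1}{3858648}\right) = \frac{7125422165333}{5564684902400}$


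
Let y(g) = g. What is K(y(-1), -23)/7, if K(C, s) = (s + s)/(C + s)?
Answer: 23/84 ≈ 0.27381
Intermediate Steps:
K(C, s) = 2*s/(C + s) (K(C, s) = (2*s)/(C + s) = 2*s/(C + s))
K(y(-1), -23)/7 = (2*(-23)/(-1 - 23))/7 = (2*(-23)/(-24))*(1/7) = (2*(-23)*(-1/24))*(1/7) = (23/12)*(1/7) = 23/84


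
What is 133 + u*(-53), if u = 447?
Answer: -23558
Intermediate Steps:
133 + u*(-53) = 133 + 447*(-53) = 133 - 23691 = -23558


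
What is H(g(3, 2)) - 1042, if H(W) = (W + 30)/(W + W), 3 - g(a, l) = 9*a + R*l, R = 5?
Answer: -17713/17 ≈ -1041.9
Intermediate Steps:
g(a, l) = 3 - 9*a - 5*l (g(a, l) = 3 - (9*a + 5*l) = 3 - (5*l + 9*a) = 3 + (-9*a - 5*l) = 3 - 9*a - 5*l)
H(W) = (30 + W)/(2*W) (H(W) = (30 + W)/((2*W)) = (30 + W)*(1/(2*W)) = (30 + W)/(2*W))
H(g(3, 2)) - 1042 = (30 + (3 - 9*3 - 5*2))/(2*(3 - 9*3 - 5*2)) - 1042 = (30 + (3 - 27 - 10))/(2*(3 - 27 - 10)) - 1042 = (1/2)*(30 - 34)/(-34) - 1042 = (1/2)*(-1/34)*(-4) - 1042 = 1/17 - 1042 = -17713/17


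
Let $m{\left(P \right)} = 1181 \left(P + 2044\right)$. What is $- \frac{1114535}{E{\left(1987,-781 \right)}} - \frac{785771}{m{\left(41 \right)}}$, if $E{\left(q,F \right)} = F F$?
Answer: $- \frac{3223703930906}{1501958816985} \approx -2.1463$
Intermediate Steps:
$E{\left(q,F \right)} = F^{2}$
$m{\left(P \right)} = 2413964 + 1181 P$ ($m{\left(P \right)} = 1181 \left(2044 + P\right) = 2413964 + 1181 P$)
$- \frac{1114535}{E{\left(1987,-781 \right)}} - \frac{785771}{m{\left(41 \right)}} = - \frac{1114535}{\left(-781\right)^{2}} - \frac{785771}{2413964 + 1181 \cdot 41} = - \frac{1114535}{609961} - \frac{785771}{2413964 + 48421} = \left(-1114535\right) \frac{1}{609961} - \frac{785771}{2462385} = - \frac{1114535}{609961} - \frac{785771}{2462385} = - \frac{3223703930906}{1501958816985}$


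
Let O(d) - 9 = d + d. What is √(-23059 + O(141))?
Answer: 4*I*√1423 ≈ 150.89*I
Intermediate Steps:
O(d) = 9 + 2*d (O(d) = 9 + (d + d) = 9 + 2*d)
√(-23059 + O(141)) = √(-23059 + (9 + 2*141)) = √(-23059 + (9 + 282)) = √(-23059 + 291) = √(-22768) = 4*I*√1423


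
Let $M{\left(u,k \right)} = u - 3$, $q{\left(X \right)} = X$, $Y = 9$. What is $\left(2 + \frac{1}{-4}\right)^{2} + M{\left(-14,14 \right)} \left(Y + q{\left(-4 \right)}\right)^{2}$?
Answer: $- \frac{6751}{16} \approx -421.94$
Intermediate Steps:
$M{\left(u,k \right)} = -3 + u$
$\left(2 + \frac{1}{-4}\right)^{2} + M{\left(-14,14 \right)} \left(Y + q{\left(-4 \right)}\right)^{2} = \left(2 + \frac{1}{-4}\right)^{2} + \left(-3 - 14\right) \left(9 - 4\right)^{2} = \left(2 - \frac{1}{4}\right)^{2} - 17 \cdot 5^{2} = \left(\frac{7}{4}\right)^{2} - 425 = \frac{49}{16} - 425 = - \frac{6751}{16}$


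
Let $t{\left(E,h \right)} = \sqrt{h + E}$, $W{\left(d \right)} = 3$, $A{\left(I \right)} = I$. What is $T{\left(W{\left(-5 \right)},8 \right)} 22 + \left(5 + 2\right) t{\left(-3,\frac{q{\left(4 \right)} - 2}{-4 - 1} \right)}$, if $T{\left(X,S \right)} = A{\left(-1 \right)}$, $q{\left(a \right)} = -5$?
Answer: $-22 + \frac{14 i \sqrt{10}}{5} \approx -22.0 + 8.8544 i$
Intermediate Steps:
$T{\left(X,S \right)} = -1$
$t{\left(E,h \right)} = \sqrt{E + h}$
$T{\left(W{\left(-5 \right)},8 \right)} 22 + \left(5 + 2\right) t{\left(-3,\frac{q{\left(4 \right)} - 2}{-4 - 1} \right)} = \left(-1\right) 22 + \left(5 + 2\right) \sqrt{-3 + \frac{-5 - 2}{-4 - 1}} = -22 + 7 \sqrt{-3 - \frac{7}{-5}} = -22 + 7 \sqrt{-3 - - \frac{7}{5}} = -22 + 7 \sqrt{-3 + \frac{7}{5}} = -22 + 7 \sqrt{- \frac{8}{5}} = -22 + 7 \frac{2 i \sqrt{10}}{5} = -22 + \frac{14 i \sqrt{10}}{5}$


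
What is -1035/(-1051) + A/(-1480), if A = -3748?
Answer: 1367737/388870 ≈ 3.5172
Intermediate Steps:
-1035/(-1051) + A/(-1480) = -1035/(-1051) - 3748/(-1480) = -1035*(-1/1051) - 3748*(-1/1480) = 1035/1051 + 937/370 = 1367737/388870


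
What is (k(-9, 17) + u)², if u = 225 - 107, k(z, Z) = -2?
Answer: 13456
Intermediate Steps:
u = 118
(k(-9, 17) + u)² = (-2 + 118)² = 116² = 13456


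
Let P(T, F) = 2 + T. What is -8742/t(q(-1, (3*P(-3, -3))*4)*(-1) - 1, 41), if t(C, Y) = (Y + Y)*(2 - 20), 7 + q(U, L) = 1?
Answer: 1457/246 ≈ 5.9228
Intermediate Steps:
q(U, L) = -6 (q(U, L) = -7 + 1 = -6)
t(C, Y) = -36*Y (t(C, Y) = (2*Y)*(-18) = -36*Y)
-8742/t(q(-1, (3*P(-3, -3))*4)*(-1) - 1, 41) = -8742/((-36*41)) = -8742/(-1476) = -8742*(-1/1476) = 1457/246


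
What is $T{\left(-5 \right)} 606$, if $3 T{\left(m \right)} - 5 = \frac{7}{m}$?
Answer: $\frac{3636}{5} \approx 727.2$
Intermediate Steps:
$T{\left(m \right)} = \frac{5}{3} + \frac{7}{3 m}$ ($T{\left(m \right)} = \frac{5}{3} + \frac{7 \frac{1}{m}}{3} = \frac{5}{3} + \frac{7}{3 m}$)
$T{\left(-5 \right)} 606 = \frac{7 + 5 \left(-5\right)}{3 \left(-5\right)} 606 = \frac{1}{3} \left(- \frac{1}{5}\right) \left(7 - 25\right) 606 = \frac{1}{3} \left(- \frac{1}{5}\right) \left(-18\right) 606 = \frac{6}{5} \cdot 606 = \frac{3636}{5}$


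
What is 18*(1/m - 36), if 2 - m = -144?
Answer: -47295/73 ≈ -647.88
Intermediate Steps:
m = 146 (m = 2 - 1*(-144) = 2 + 144 = 146)
18*(1/m - 36) = 18*(1/146 - 36) = 18*(-5255/146) = -47295/73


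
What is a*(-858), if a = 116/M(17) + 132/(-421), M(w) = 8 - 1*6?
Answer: -20837388/421 ≈ -49495.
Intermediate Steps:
M(w) = 2 (M(w) = 8 - 6 = 2)
a = 24286/421 (a = 116/2 + 132/(-421) = 116*(½) + 132*(-1/421) = 58 - 132/421 = 24286/421 ≈ 57.686)
a*(-858) = (24286/421)*(-858) = -20837388/421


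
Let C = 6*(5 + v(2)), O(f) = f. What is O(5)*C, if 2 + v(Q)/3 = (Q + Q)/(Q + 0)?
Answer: 150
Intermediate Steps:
v(Q) = 0 (v(Q) = -6 + 3*((Q + Q)/(Q + 0)) = -6 + 3*((2*Q)/Q) = -6 + 3*2 = -6 + 6 = 0)
C = 30 (C = 6*(5 + 0) = 6*5 = 30)
O(5)*C = 5*30 = 150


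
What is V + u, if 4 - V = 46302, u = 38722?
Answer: -7576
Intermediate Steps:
V = -46298 (V = 4 - 1*46302 = 4 - 46302 = -46298)
V + u = -46298 + 38722 = -7576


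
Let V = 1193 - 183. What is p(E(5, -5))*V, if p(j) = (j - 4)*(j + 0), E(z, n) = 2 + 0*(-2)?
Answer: -4040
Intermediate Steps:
E(z, n) = 2 (E(z, n) = 2 + 0 = 2)
p(j) = j*(-4 + j) (p(j) = (-4 + j)*j = j*(-4 + j))
V = 1010
p(E(5, -5))*V = (2*(-4 + 2))*1010 = (2*(-2))*1010 = -4*1010 = -4040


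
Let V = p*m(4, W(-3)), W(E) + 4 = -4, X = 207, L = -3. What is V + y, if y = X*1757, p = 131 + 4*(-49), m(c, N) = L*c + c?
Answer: 364219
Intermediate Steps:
W(E) = -8 (W(E) = -4 - 4 = -8)
m(c, N) = -2*c (m(c, N) = -3*c + c = -2*c)
p = -65 (p = 131 - 196 = -65)
V = 520 (V = -(-130)*4 = -65*(-8) = 520)
y = 363699 (y = 207*1757 = 363699)
V + y = 520 + 363699 = 364219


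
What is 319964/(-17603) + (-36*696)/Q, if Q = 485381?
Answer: -155745507052/8544161743 ≈ -18.228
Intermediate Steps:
319964/(-17603) + (-36*696)/Q = 319964/(-17603) - 36*696/485381 = 319964*(-1/17603) - 25056*1/485381 = -319964/17603 - 25056/485381 = -155745507052/8544161743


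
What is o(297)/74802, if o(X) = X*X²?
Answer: 8732691/24934 ≈ 350.23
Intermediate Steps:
o(X) = X³
o(297)/74802 = 297³/74802 = 26198073*(1/74802) = 8732691/24934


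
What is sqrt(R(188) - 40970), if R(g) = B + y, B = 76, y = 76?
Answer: I*sqrt(40818) ≈ 202.03*I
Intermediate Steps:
R(g) = 152 (R(g) = 76 + 76 = 152)
sqrt(R(188) - 40970) = sqrt(152 - 40970) = sqrt(-40818) = I*sqrt(40818)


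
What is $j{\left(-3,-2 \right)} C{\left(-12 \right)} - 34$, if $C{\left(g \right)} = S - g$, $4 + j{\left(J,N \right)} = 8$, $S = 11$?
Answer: $58$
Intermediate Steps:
$j{\left(J,N \right)} = 4$ ($j{\left(J,N \right)} = -4 + 8 = 4$)
$C{\left(g \right)} = 11 - g$
$j{\left(-3,-2 \right)} C{\left(-12 \right)} - 34 = 4 \left(11 - -12\right) - 34 = 4 \left(11 + 12\right) - 34 = 4 \cdot 23 - 34 = 92 - 34 = 58$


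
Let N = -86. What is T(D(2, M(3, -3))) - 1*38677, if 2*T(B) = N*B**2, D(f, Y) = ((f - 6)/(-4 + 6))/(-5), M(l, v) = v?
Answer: -967097/25 ≈ -38684.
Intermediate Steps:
D(f, Y) = 3/5 - f/10 (D(f, Y) = ((-6 + f)/2)*(-1/5) = ((-6 + f)*(1/2))*(-1/5) = (-3 + f/2)*(-1/5) = 3/5 - f/10)
T(B) = -43*B**2 (T(B) = (-86*B**2)/2 = -43*B**2)
T(D(2, M(3, -3))) - 1*38677 = -43*(3/5 - 1/10*2)**2 - 1*38677 = -43*(3/5 - 1/5)**2 - 38677 = -43*(2/5)**2 - 38677 = -43*4/25 - 38677 = -172/25 - 38677 = -967097/25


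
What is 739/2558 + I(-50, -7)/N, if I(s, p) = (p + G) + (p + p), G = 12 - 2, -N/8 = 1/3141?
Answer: 44193685/10232 ≈ 4319.2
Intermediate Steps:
N = -8/3141 ≈ -0.0025470
G = 10
I(s, p) = 10 + 3*p (I(s, p) = (p + 10) + (p + p) = (10 + p) + 2*p = 10 + 3*p)
739/2558 + I(-50, -7)/N = 739/2558 + (10 + 3*(-7))/(-8/3141) = 739*(1/2558) + (10 - 21)*(-3141/8) = 739/2558 - 11*(-3141/8) = 739/2558 + 34551/8 = 44193685/10232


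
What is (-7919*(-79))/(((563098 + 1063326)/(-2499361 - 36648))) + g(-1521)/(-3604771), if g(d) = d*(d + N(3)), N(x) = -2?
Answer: -336416485892440243/344875651112 ≈ -9.7547e+5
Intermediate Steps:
g(d) = d*(-2 + d) (g(d) = d*(d - 2) = d*(-2 + d))
(-7919*(-79))/(((563098 + 1063326)/(-2499361 - 36648))) + g(-1521)/(-3604771) = (-7919*(-79))/(((563098 + 1063326)/(-2499361 - 36648))) - 1521*(-2 - 1521)/(-3604771) = 625601/((1626424/(-2536009))) - 1521*(-1523)*(-1/3604771) = 625601/((1626424*(-1/2536009))) + 2316483*(-1/3604771) = 625601/(-95672/149177) - 2316483/3604771 = 625601*(-149177/95672) - 2316483/3604771 = -93325280377/95672 - 2316483/3604771 = -336416485892440243/344875651112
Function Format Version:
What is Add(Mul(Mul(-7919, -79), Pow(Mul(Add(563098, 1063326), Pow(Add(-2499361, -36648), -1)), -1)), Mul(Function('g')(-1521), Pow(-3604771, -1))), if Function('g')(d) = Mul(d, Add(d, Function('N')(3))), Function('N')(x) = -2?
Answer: Rational(-336416485892440243, 344875651112) ≈ -9.7547e+5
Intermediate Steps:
Function('g')(d) = Mul(d, Add(-2, d)) (Function('g')(d) = Mul(d, Add(d, -2)) = Mul(d, Add(-2, d)))
Add(Mul(Mul(-7919, -79), Pow(Mul(Add(563098, 1063326), Pow(Add(-2499361, -36648), -1)), -1)), Mul(Function('g')(-1521), Pow(-3604771, -1))) = Add(Mul(Mul(-7919, -79), Pow(Mul(Add(563098, 1063326), Pow(Add(-2499361, -36648), -1)), -1)), Mul(Mul(-1521, Add(-2, -1521)), Pow(-3604771, -1))) = Add(Mul(625601, Pow(Mul(1626424, Pow(-2536009, -1)), -1)), Mul(Mul(-1521, -1523), Rational(-1, 3604771))) = Add(Mul(625601, Pow(Mul(1626424, Rational(-1, 2536009)), -1)), Mul(2316483, Rational(-1, 3604771))) = Add(Mul(625601, Pow(Rational(-95672, 149177), -1)), Rational(-2316483, 3604771)) = Add(Mul(625601, Rational(-149177, 95672)), Rational(-2316483, 3604771)) = Add(Rational(-93325280377, 95672), Rational(-2316483, 3604771)) = Rational(-336416485892440243, 344875651112)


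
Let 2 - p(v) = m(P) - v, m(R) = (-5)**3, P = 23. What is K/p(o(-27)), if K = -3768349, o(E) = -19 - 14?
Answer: -3768349/94 ≈ -40089.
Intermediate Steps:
o(E) = -33
m(R) = -125
p(v) = 127 + v (p(v) = 2 - (-125 - v) = 2 + (125 + v) = 127 + v)
K/p(o(-27)) = -3768349/(127 - 33) = -3768349/94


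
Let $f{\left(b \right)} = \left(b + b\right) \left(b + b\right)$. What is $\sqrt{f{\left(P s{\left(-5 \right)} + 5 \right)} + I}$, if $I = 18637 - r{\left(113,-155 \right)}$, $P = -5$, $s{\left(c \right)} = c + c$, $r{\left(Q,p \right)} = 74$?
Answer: $3 \sqrt{3407} \approx 175.11$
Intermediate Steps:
$s{\left(c \right)} = 2 c$
$f{\left(b \right)} = 4 b^{2}$ ($f{\left(b \right)} = 2 b 2 b = 4 b^{2}$)
$I = 18563$ ($I = 18637 - 74 = 18563$)
$\sqrt{f{\left(P s{\left(-5 \right)} + 5 \right)} + I} = \sqrt{4 \left(- 5 \cdot 2 \left(-5\right) + 5\right)^{2} + 18563} = \sqrt{4 \left(\left(-5\right) \left(-10\right) + 5\right)^{2} + 18563} = \sqrt{4 \left(50 + 5\right)^{2} + 18563} = \sqrt{4 \cdot 55^{2} + 18563} = \sqrt{4 \cdot 3025 + 18563} = \sqrt{12100 + 18563} = \sqrt{30663} = 3 \sqrt{3407}$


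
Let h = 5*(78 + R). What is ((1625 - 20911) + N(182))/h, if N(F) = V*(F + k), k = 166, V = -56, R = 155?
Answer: -38774/1165 ≈ -33.282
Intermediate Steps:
N(F) = -9296 - 56*F (N(F) = -56*(F + 166) = -56*(166 + F) = -9296 - 56*F)
h = 1165 (h = 5*(78 + 155) = 5*233 = 1165)
((1625 - 20911) + N(182))/h = ((1625 - 20911) + (-9296 - 56*182))/1165 = (-19286 + (-9296 - 10192))*(1/1165) = (-19286 - 19488)*(1/1165) = -38774*1/1165 = -38774/1165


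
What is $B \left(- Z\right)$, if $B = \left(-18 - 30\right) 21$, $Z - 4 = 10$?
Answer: $14112$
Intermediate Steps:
$Z = 14$ ($Z = 4 + 10 = 14$)
$B = -1008$ ($B = \left(-48\right) 21 = -1008$)
$B \left(- Z\right) = - 1008 \left(\left(-1\right) 14\right) = \left(-1008\right) \left(-14\right) = 14112$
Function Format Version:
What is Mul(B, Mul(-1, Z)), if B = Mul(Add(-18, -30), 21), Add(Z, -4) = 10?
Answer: 14112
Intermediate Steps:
Z = 14 (Z = Add(4, 10) = 14)
B = -1008 (B = Mul(-48, 21) = -1008)
Mul(B, Mul(-1, Z)) = Mul(-1008, Mul(-1, 14)) = Mul(-1008, -14) = 14112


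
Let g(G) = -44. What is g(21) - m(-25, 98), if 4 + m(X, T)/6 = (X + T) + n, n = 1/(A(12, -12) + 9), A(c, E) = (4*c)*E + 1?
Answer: -129611/283 ≈ -457.99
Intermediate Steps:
A(c, E) = 1 + 4*E*c (A(c, E) = 4*E*c + 1 = 1 + 4*E*c)
n = -1/566 (n = 1/((1 + 4*(-12)*12) + 9) = 1/((1 - 576) + 9) = 1/(-575 + 9) = 1/(-566) = -1/566 ≈ -0.0017668)
m(X, T) = -6795/283 + 6*T + 6*X (m(X, T) = -24 + 6*((X + T) - 1/566) = -24 + 6*((T + X) - 1/566) = -24 + 6*(-1/566 + T + X) = -24 + (-3/283 + 6*T + 6*X) = -6795/283 + 6*T + 6*X)
g(21) - m(-25, 98) = -44 - (-6795/283 + 6*98 + 6*(-25)) = -44 - (-6795/283 + 588 - 150) = -44 - 1*117159/283 = -44 - 117159/283 = -129611/283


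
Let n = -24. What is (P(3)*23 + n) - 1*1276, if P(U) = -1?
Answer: -1323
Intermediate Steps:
(P(3)*23 + n) - 1*1276 = (-1*23 - 24) - 1*1276 = (-23 - 24) - 1276 = -47 - 1276 = -1323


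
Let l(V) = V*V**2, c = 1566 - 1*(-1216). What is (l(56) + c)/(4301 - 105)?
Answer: 89199/2098 ≈ 42.516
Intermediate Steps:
c = 2782 (c = 1566 + 1216 = 2782)
l(V) = V**3
(l(56) + c)/(4301 - 105) = (56**3 + 2782)/(4301 - 105) = (175616 + 2782)/4196 = 178398*(1/4196) = 89199/2098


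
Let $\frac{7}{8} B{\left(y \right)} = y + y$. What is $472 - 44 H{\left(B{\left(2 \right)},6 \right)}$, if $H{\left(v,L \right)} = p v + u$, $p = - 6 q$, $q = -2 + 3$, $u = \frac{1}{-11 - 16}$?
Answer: $\frac{317612}{189} \approx 1680.5$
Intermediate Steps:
$B{\left(y \right)} = \frac{16 y}{7}$ ($B{\left(y \right)} = \frac{8 \left(y + y\right)}{7} = \frac{8 \cdot 2 y}{7} = \frac{16 y}{7}$)
$u = - \frac{1}{27}$ ($u = \frac{1}{-27} = - \frac{1}{27} \approx -0.037037$)
$q = 1$
$p = -6$ ($p = \left(-6\right) 1 = -6$)
$H{\left(v,L \right)} = - \frac{1}{27} - 6 v$ ($H{\left(v,L \right)} = - 6 v - \frac{1}{27} = - \frac{1}{27} - 6 v$)
$472 - 44 H{\left(B{\left(2 \right)},6 \right)} = 472 - 44 \left(- \frac{1}{27} - 6 \cdot \frac{16}{7} \cdot 2\right) = 472 - 44 \left(- \frac{1}{27} - \frac{192}{7}\right) = 472 - - \frac{228404}{189} = 472 + \frac{228404}{189} = \frac{317612}{189}$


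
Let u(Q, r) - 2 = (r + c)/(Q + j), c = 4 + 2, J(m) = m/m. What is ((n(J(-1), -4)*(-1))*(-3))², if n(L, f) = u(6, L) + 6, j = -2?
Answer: 13689/16 ≈ 855.56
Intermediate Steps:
J(m) = 1
c = 6
u(Q, r) = 2 + (6 + r)/(-2 + Q) (u(Q, r) = 2 + (r + 6)/(Q - 2) = 2 + (6 + r)/(-2 + Q))
n(L, f) = 19/2 + L/4 (n(L, f) = (2 + L + 2*6)/(-2 + 6) + 6 = (2 + L + 12)/4 + 6 = (14 + L)/4 + 6 = (7/2 + L/4) + 6 = 19/2 + L/4)
((n(J(-1), -4)*(-1))*(-3))² = (((19/2 + (¼)*1)*(-1))*(-3))² = (((19/2 + ¼)*(-1))*(-3))² = (((39/4)*(-1))*(-3))² = (-39/4*(-3))² = (117/4)² = 13689/16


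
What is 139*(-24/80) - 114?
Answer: -1557/10 ≈ -155.70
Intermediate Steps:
139*(-24/80) - 114 = 139*(-24*1/80) - 114 = 139*(-3/10) - 114 = -417/10 - 114 = -1557/10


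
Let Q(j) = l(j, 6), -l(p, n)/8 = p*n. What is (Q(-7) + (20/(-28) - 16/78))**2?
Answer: 8368041529/74529 ≈ 1.1228e+5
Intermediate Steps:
l(p, n) = -8*n*p (l(p, n) = -8*p*n = -8*n*p)
Q(j) = -48*j (Q(j) = -8*6*j = -48*j)
(Q(-7) + (20/(-28) - 16/78))**2 = (-48*(-7) + (20/(-28) - 16/78))**2 = (336 + (20*(-1/28) - 16*1/78))**2 = (336 + (-5/7 - 8/39))**2 = (336 - 251/273)**2 = (91477/273)**2 = 8368041529/74529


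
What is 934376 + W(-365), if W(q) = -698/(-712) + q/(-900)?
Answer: 7484362861/8010 ≈ 9.3438e+5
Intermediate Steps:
W(q) = 349/356 - q/900 (W(q) = -698*(-1/712) + q*(-1/900) = 349/356 - q/900)
934376 + W(-365) = 934376 + (349/356 - 1/900*(-365)) = 934376 + (349/356 + 73/180) = 934376 + 11101/8010 = 7484362861/8010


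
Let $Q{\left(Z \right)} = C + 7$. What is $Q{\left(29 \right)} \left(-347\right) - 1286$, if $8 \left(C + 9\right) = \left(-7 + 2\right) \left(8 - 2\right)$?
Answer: $\frac{2837}{4} \approx 709.25$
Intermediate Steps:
$C = - \frac{51}{4}$ ($C = -9 + \frac{\left(-7 + 2\right) \left(8 - 2\right)}{8} = -9 + \frac{\left(-5\right) 6}{8} = -9 + \frac{1}{8} \left(-30\right) = -9 - \frac{15}{4} = - \frac{51}{4} \approx -12.75$)
$Q{\left(Z \right)} = - \frac{23}{4}$ ($Q{\left(Z \right)} = - \frac{51}{4} + 7 = - \frac{23}{4}$)
$Q{\left(29 \right)} \left(-347\right) - 1286 = \left(- \frac{23}{4}\right) \left(-347\right) - 1286 = \frac{7981}{4} - 1286 = \frac{2837}{4}$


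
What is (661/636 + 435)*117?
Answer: 10815519/212 ≈ 51017.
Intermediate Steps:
(661/636 + 435)*117 = (277321/636)*117 = 10815519/212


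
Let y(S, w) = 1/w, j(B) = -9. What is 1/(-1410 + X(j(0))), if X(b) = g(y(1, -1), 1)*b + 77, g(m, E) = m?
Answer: -1/1324 ≈ -0.00075529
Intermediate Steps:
X(b) = 77 - b (X(b) = b/(-1) + 77 = -b + 77 = 77 - b)
1/(-1410 + X(j(0))) = 1/(-1410 + (77 - 1*(-9))) = 1/(-1410 + (77 + 9)) = 1/(-1410 + 86) = 1/(-1324) = -1/1324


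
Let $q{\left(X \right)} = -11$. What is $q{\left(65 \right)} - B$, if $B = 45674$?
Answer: $-45685$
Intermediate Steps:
$q{\left(65 \right)} - B = -11 - 45674 = -45685$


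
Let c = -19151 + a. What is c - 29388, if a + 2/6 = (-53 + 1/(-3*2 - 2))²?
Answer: -8777677/192 ≈ -45717.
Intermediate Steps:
a = 541811/192 (a = -⅓ + (-53 + 1/(-3*2 - 2))² = -⅓ + (-53 + 1/(-6 - 2))² = -⅓ + (-53 + 1/(-8))² = -⅓ + (-53 - ⅛)² = -⅓ + (-425/8)² = -⅓ + 180625/64 = 541811/192 ≈ 2821.9)
c = -3135181/192 (c = -19151 + 541811/192 = -3135181/192 ≈ -16329.)
c - 29388 = -3135181/192 - 29388 = -8777677/192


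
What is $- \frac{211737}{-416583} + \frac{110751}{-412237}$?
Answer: $\frac{13716280612}{57243642057} \approx 0.23961$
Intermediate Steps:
$- \frac{211737}{-416583} + \frac{110751}{-412237} = \left(-211737\right) \left(- \frac{1}{416583}\right) + 110751 \left(- \frac{1}{412237}\right) = \frac{70579}{138861} - \frac{110751}{412237} = \frac{13716280612}{57243642057}$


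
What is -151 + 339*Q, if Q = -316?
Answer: -107275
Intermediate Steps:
-151 + 339*Q = -151 + 339*(-316) = -151 - 107124 = -107275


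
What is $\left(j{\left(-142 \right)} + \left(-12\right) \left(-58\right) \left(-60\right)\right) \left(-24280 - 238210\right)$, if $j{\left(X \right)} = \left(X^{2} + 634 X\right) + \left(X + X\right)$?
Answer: $29374730920$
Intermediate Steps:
$j{\left(X \right)} = X^{2} + 636 X$ ($j{\left(X \right)} = \left(X^{2} + 634 X\right) + 2 X = X^{2} + 636 X$)
$\left(j{\left(-142 \right)} + \left(-12\right) \left(-58\right) \left(-60\right)\right) \left(-24280 - 238210\right) = \left(- 142 \left(636 - 142\right) + \left(-12\right) \left(-58\right) \left(-60\right)\right) \left(-24280 - 238210\right) = \left(\left(-142\right) 494 + 696 \left(-60\right)\right) \left(-262490\right) = \left(-70148 - 41760\right) \left(-262490\right) = \left(-111908\right) \left(-262490\right) = 29374730920$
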